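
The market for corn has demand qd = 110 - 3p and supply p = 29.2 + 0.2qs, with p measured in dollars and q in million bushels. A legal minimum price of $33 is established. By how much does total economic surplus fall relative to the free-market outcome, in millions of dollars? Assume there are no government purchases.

Rearranging supply gives qs = 5p - 146. In a free market, 110 - 3p = 5p - 146 gives the equilibrium p* = 32, q* = 14.
Since 33 > 32, the floor is binding.
At p = 33: qd = 110 - 3·33 = 11 and qs = 5·33 - 146 = 19.
Quantity traded falls to 11. At q = 11 the demand price is (110 - 11)/3 = 33 and the supply price is (146 + 11)/5 = 31.4.
Deadweight loss = ½ · (33 - 31.4) · (14 - 11) = ½ · 1.6 · 3 = 2.4.

2.4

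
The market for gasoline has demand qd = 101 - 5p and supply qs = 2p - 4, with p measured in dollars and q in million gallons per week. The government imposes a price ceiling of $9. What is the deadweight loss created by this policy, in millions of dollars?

Equilibrium: 101 - 5p = 2p - 4, so 105 = 7p and p* = 15, q* = 26.
The ceiling of 9 is below the equilibrium price 15, so it binds.
At p = 9: qd = 101 - 5·9 = 56 and qs = 2·9 - 4 = 14.
Quantity traded falls to 14. At q = 14 the demand price is (101 - 14)/5 = 17.4 and the supply price is (4 + 14)/2 = 9.
Deadweight loss = ½ · (17.4 - 9) · (26 - 14) = ½ · 8.4 · 12 = 50.4.

50.4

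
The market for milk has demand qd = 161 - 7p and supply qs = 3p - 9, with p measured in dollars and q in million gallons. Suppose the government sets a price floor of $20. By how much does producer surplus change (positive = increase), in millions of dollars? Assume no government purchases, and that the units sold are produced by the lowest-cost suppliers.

-10.5

Setting quantity demanded equal to quantity supplied, 161 - 7p = 3p - 9, gives p* = 17 and q* = 42.
The floor of 20 is above the equilibrium price 17, so it binds.
At p = 20: qd = 161 - 7·20 = 21 and qs = 3·20 - 9 = 51.
Producer surplus without the control is ½ · (17 - 3) · 42 = 294.
With the floor, 21 units are sold at 20. The supply price at q = 21 is 10, so PS = ½ · [(20 - 3) + (20 - 10)] · 21 = 283.5.
Change in producer surplus = 283.5 - 294 = -10.5.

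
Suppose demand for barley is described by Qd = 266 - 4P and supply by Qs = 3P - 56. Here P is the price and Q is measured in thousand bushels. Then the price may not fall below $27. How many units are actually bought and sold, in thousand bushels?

Setting quantity demanded equal to quantity supplied, 266 - 4P = 3P - 56, gives P* = 46 and Q* = 82.
The floor of 27 is below the equilibrium price 46, so it is not binding; the market clears at P* = 46, Q* = 82.

82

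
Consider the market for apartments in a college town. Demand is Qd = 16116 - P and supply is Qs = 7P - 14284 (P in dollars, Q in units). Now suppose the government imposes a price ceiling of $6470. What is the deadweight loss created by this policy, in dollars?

Setting quantity demanded equal to quantity supplied, 16116 - P = 7P - 14284, gives P* = 3800 and Q* = 12316.
Since 6470 is above P* = 3800, the ceiling does not bind and the free-market outcome prevails.
Since the control does not bind, no trades are prevented and deadweight loss is zero.

0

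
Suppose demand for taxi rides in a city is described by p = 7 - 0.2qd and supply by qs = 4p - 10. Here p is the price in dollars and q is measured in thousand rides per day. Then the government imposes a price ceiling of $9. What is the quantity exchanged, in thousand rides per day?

10

Rearranging demand gives qd = 35 - 5p. Setting quantity demanded equal to quantity supplied, 35 - 5p = 4p - 10, gives p* = 5 and q* = 10.
The ceiling of 9 is above the equilibrium price 5, so it is not binding; the market clears at p* = 5, q* = 10.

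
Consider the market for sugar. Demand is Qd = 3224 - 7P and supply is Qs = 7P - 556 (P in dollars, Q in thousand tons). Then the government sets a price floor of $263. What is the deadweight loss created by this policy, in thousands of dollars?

0

Without the control the market clears where 3224 - 7P = 7P - 556, i.e. P* = 270 and Q* = 1334.
Since 263 is below P* = 270, the floor does not bind and the free-market outcome prevails.
Since the control does not bind, no trades are prevented and deadweight loss is zero.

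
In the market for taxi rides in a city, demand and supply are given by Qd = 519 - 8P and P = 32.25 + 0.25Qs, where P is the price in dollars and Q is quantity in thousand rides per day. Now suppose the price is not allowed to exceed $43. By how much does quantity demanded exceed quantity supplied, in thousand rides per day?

Rearranging supply gives Qs = 4P - 129. Setting quantity demanded equal to quantity supplied, 519 - 8P = 4P - 129, gives P* = 54 and Q* = 87.
Because the ceiling (43) lies below the market-clearing price, it is binding.
At P = 43: Qd = 519 - 8·43 = 175 and Qs = 4·43 - 129 = 43.
Shortage = Qd - Qs = 175 - 43 = 132.

132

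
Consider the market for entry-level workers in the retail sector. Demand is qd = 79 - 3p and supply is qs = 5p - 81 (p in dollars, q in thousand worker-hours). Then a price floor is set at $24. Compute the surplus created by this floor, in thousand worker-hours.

In a free market, 79 - 3p = 5p - 81 gives the equilibrium p* = 20, q* = 19.
Since 24 > 20, the floor is binding.
At p = 24: qd = 79 - 3·24 = 7 and qs = 5·24 - 81 = 39.
Surplus = qs - qd = 39 - 7 = 32.

32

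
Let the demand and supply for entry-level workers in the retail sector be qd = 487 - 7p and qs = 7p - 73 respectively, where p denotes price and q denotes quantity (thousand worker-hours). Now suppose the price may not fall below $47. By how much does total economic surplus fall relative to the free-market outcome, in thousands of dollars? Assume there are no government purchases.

343

In a free market, 487 - 7p = 7p - 73 gives the equilibrium p* = 40, q* = 207.
Since 47 > 40, the floor is binding.
At p = 47: qd = 487 - 7·47 = 158 and qs = 7·47 - 73 = 256.
Quantity traded falls to 158. At q = 158 the demand price is (487 - 158)/7 = 47 and the supply price is (73 + 158)/7 = 33.
Deadweight loss = ½ · (47 - 33) · (207 - 158) = ½ · 14 · 49 = 343.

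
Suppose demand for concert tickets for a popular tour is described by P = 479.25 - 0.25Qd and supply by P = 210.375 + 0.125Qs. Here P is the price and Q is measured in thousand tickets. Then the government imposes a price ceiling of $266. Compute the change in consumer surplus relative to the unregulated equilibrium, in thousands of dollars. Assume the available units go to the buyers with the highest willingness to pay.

Rearranging demand gives Qd = 1917 - 4P; rearranging supply gives Qs = 8P - 1683. In a free market, 1917 - 4P = 8P - 1683 gives the equilibrium P* = 300, Q* = 717.
Since 266 < 300, the ceiling is binding.
At P = 266: Qd = 1917 - 4·266 = 853 and Qs = 8·266 - 1683 = 445.
Consumer surplus without the control is ½ · (479.25 - 300) · 717 = 64261.125.
With the ceiling, 445 units are sold at 266 (assume they go to the highest-value buyers). The demand price at Q = 445 is 368, so CS = ½ · [(479.25 - 266) + (368 - 266)] · 445 = 70143.125.
Change in consumer surplus = 70143.125 - 64261.125 = 5882.

5882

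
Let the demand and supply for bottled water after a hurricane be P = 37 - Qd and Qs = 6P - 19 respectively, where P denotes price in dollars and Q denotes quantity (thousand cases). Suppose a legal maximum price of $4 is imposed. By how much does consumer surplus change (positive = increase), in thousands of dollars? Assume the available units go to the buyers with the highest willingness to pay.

-268

Rearranging demand gives Qd = 37 - P. Equilibrium: 37 - P = 6P - 19, so 56 = 7P and P* = 8, Q* = 29.
Because the ceiling (4) lies below the market-clearing price, it is binding.
At P = 4: Qd = 37 - 4 = 33 and Qs = 6·4 - 19 = 5.
Consumer surplus without the control is ½ · (37 - 8) · 29 = 420.5.
With the ceiling, 5 units are sold at 4 (assume they go to the highest-value buyers). The demand price at Q = 5 is 32, so CS = ½ · [(37 - 4) + (32 - 4)] · 5 = 152.5.
Change in consumer surplus = 152.5 - 420.5 = -268.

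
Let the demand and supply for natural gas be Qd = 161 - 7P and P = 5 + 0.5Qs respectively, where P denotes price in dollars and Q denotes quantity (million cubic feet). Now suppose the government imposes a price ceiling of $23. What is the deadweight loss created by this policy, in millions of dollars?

0

Rearranging supply gives Qs = 2P - 10. Without the control the market clears where 161 - 7P = 2P - 10, i.e. P* = 19 and Q* = 28.
The ceiling of 23 is above the equilibrium price 19, so it is not binding; the market clears at P* = 19, Q* = 28.
Since the control does not bind, no trades are prevented and deadweight loss is zero.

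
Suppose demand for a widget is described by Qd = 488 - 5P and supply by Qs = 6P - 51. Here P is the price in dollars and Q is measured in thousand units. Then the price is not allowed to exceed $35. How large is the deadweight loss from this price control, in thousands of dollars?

Without the control the market clears where 488 - 5P = 6P - 51, i.e. P* = 49 and Q* = 243.
Because the ceiling (35) lies below the market-clearing price, it is binding.
At P = 35: Qd = 488 - 5·35 = 313 and Qs = 6·35 - 51 = 159.
Quantity traded falls to 159. At Q = 159 the demand price is (488 - 159)/5 = 65.8 and the supply price is (51 + 159)/6 = 35.
Deadweight loss = ½ · (65.8 - 35) · (243 - 159) = ½ · 30.8 · 84 = 1293.6.

1293.6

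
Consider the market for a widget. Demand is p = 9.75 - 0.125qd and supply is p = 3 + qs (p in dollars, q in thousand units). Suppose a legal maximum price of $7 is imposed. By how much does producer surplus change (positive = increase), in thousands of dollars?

-10

Rearranging demand gives qd = 78 - 8p; rearranging supply gives qs = p - 3. Setting quantity demanded equal to quantity supplied, 78 - 8p = p - 3, gives p* = 9 and q* = 6.
The ceiling of 7 is below the equilibrium price 9, so it binds.
At p = 7: qd = 78 - 8·7 = 22 and qs = 7 - 3 = 4.
Producer surplus without the control is ½ · (9 - 3) · 6 = 18.
With the ceiling, producers sell 4 units at 7, so PS = ½ · (7 - 3) · 4 = 8.
Change in producer surplus = 8 - 18 = -10.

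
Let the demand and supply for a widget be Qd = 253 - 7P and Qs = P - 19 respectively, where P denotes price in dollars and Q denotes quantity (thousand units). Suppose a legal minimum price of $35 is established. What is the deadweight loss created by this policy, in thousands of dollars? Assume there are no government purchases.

In a free market, 253 - 7P = P - 19 gives the equilibrium P* = 34, Q* = 15.
Since 35 > 34, the floor is binding.
At P = 35: Qd = 253 - 7·35 = 8 and Qs = 35 - 19 = 16.
Quantity traded falls to 8. At Q = 8 the demand price is (253 - 8)/7 = 35 and the supply price is 19 + 8 = 27.
Deadweight loss = ½ · (35 - 27) · (15 - 8) = ½ · 8 · 7 = 28.

28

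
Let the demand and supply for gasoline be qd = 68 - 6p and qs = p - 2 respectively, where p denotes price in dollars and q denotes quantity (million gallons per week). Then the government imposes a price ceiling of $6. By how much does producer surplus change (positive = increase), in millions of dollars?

In a free market, 68 - 6p = p - 2 gives the equilibrium p* = 10, q* = 8.
Because the ceiling (6) lies below the market-clearing price, it is binding.
At p = 6: qd = 68 - 6·6 = 32 and qs = 6 - 2 = 4.
Producer surplus without the control is ½ · (10 - 2) · 8 = 32.
With the ceiling, producers sell 4 units at 6, so PS = ½ · (6 - 2) · 4 = 8.
Change in producer surplus = 8 - 32 = -24.

-24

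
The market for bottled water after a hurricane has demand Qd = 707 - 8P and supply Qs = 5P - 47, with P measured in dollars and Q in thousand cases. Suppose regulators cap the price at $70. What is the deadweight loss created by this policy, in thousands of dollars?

Without the control the market clears where 707 - 8P = 5P - 47, i.e. P* = 58 and Q* = 243.
Since 70 is above P* = 58, the ceiling does not bind and the free-market outcome prevails.
Since the control does not bind, no trades are prevented and deadweight loss is zero.

0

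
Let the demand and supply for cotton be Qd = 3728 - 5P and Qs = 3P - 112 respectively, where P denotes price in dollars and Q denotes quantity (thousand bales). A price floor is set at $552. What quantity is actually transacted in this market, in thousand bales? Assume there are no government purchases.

968

Without the control the market clears where 3728 - 5P = 3P - 112, i.e. P* = 480 and Q* = 1328.
Because the floor (552) lies above the market-clearing price, it is binding.
At P = 552: Qd = 3728 - 5·552 = 968 and Qs = 3·552 - 112 = 1544.
The quantity actually transacted is the short side, demand: 968.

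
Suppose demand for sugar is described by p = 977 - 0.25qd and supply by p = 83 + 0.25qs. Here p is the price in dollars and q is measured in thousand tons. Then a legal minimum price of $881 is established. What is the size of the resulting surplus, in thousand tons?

2808

Rearranging demand gives qd = 3908 - 4p; rearranging supply gives qs = 4p - 332. Equilibrium: 3908 - 4p = 4p - 332, so 4240 = 8p and p* = 530, q* = 1788.
Since 881 > 530, the floor is binding.
At p = 881: qd = 3908 - 4·881 = 384 and qs = 4·881 - 332 = 3192.
Surplus = qs - qd = 3192 - 384 = 2808.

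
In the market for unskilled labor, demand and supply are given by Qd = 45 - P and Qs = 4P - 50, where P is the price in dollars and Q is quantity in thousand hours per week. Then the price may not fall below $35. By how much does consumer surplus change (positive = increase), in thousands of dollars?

-288

Setting quantity demanded equal to quantity supplied, 45 - P = 4P - 50, gives P* = 19 and Q* = 26.
The floor of 35 is above the equilibrium price 19, so it binds.
At P = 35: Qd = 45 - 35 = 10 and Qs = 4·35 - 50 = 90.
Consumer surplus without the control is ½ · (45 - 19) · 26 = 338.
With the floor, consumers buy 10 units at 35, so CS = ½ · (45 - 35) · 10 = 50.
Change in consumer surplus = 50 - 338 = -288.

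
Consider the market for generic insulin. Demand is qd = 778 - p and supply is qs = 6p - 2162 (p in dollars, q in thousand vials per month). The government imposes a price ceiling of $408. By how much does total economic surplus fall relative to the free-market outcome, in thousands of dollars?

3024

Equilibrium: 778 - p = 6p - 2162, so 2940 = 7p and p* = 420, q* = 358.
Since 408 < 420, the ceiling is binding.
At p = 408: qd = 778 - 408 = 370 and qs = 6·408 - 2162 = 286.
Quantity traded falls to 286. At q = 286 the demand price is 778 - 286 = 492 and the supply price is (2162 + 286)/6 = 408.
Deadweight loss = ½ · (492 - 408) · (358 - 286) = ½ · 84 · 72 = 3024.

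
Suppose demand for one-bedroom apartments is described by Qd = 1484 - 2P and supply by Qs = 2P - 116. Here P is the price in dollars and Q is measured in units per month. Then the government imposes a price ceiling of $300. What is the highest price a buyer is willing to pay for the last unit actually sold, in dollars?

Equilibrium: 1484 - 2P = 2P - 116, so 1600 = 4P and P* = 400, Q* = 684.
Because the ceiling (300) lies below the market-clearing price, it is binding.
At P = 300: Qd = 1484 - 2·300 = 884 and Qs = 2·300 - 116 = 484.
Only 484 units reach the market. On the demand curve, the marginal buyer's willingness to pay at Q = 484 is (1484 - 484)/2 = 500.

500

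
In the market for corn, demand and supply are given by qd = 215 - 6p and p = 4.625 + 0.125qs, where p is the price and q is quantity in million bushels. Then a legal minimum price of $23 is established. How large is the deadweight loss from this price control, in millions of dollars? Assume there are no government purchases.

Rearranging supply gives qs = 8p - 37. Setting quantity demanded equal to quantity supplied, 215 - 6p = 8p - 37, gives p* = 18 and q* = 107.
Since 23 > 18, the floor is binding.
At p = 23: qd = 215 - 6·23 = 77 and qs = 8·23 - 37 = 147.
Quantity traded falls to 77. At q = 77 the demand price is (215 - 77)/6 = 23 and the supply price is (37 + 77)/8 = 14.25.
Deadweight loss = ½ · (23 - 14.25) · (107 - 77) = ½ · 8.75 · 30 = 131.25.

131.25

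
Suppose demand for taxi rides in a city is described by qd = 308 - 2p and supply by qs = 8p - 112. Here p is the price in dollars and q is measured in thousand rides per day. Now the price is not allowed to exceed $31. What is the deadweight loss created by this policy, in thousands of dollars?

Equilibrium: 308 - 2p = 8p - 112, so 420 = 10p and p* = 42, q* = 224.
The ceiling of 31 is below the equilibrium price 42, so it binds.
At p = 31: qd = 308 - 2·31 = 246 and qs = 8·31 - 112 = 136.
Quantity traded falls to 136. At q = 136 the demand price is (308 - 136)/2 = 86 and the supply price is (112 + 136)/8 = 31.
Deadweight loss = ½ · (86 - 31) · (224 - 136) = ½ · 55 · 88 = 2420.

2420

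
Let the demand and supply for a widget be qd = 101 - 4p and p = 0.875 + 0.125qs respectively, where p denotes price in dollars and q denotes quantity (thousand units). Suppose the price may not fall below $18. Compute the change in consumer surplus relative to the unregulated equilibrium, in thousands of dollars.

Rearranging supply gives qs = 8p - 7. In a free market, 101 - 4p = 8p - 7 gives the equilibrium p* = 9, q* = 65.
The floor of 18 is above the equilibrium price 9, so it binds.
At p = 18: qd = 101 - 4·18 = 29 and qs = 8·18 - 7 = 137.
Consumer surplus without the control is ½ · (25.25 - 9) · 65 = 528.125.
With the floor, consumers buy 29 units at 18, so CS = ½ · (25.25 - 18) · 29 = 105.125.
Change in consumer surplus = 105.125 - 528.125 = -423.

-423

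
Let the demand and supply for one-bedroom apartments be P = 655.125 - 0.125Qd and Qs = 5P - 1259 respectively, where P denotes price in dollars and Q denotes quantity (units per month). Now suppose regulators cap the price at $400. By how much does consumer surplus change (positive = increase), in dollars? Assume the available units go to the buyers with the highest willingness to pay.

Rearranging demand gives Qd = 5241 - 8P. In a free market, 5241 - 8P = 5P - 1259 gives the equilibrium P* = 500, Q* = 1241.
Since 400 < 500, the ceiling is binding.
At P = 400: Qd = 5241 - 8·400 = 2041 and Qs = 5·400 - 1259 = 741.
Consumer surplus without the control is ½ · (655.125 - 500) · 1241 = 96255.0625.
With the ceiling, 741 units are sold at 400 (assume they go to the highest-value buyers). The demand price at Q = 741 is 562.5, so CS = ½ · [(655.125 - 400) + (562.5 - 400)] · 741 = 154730.0625.
Change in consumer surplus = 154730.0625 - 96255.0625 = 58475.

58475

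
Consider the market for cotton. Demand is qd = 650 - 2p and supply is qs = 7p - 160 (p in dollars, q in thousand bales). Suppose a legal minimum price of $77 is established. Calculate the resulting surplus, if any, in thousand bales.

Without the control the market clears where 650 - 2p = 7p - 160, i.e. p* = 90 and q* = 470.
Since 77 is below p* = 90, the floor does not bind and the free-market outcome prevails.
Since the control does not bind, there is no surplus.

0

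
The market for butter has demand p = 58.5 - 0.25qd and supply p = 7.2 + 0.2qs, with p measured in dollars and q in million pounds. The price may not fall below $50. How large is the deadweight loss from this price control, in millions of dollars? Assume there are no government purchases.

Rearranging demand gives qd = 234 - 4p; rearranging supply gives qs = 5p - 36. Setting quantity demanded equal to quantity supplied, 234 - 4p = 5p - 36, gives p* = 30 and q* = 114.
Since 50 > 30, the floor is binding.
At p = 50: qd = 234 - 4·50 = 34 and qs = 5·50 - 36 = 214.
Quantity traded falls to 34. At q = 34 the demand price is (234 - 34)/4 = 50 and the supply price is (36 + 34)/5 = 14.
Deadweight loss = ½ · (50 - 14) · (114 - 34) = ½ · 36 · 80 = 1440.

1440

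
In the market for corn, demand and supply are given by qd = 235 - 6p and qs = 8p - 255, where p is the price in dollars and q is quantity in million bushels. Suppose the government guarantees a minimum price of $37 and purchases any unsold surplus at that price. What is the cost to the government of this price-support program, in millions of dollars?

1036

Setting quantity demanded equal to quantity supplied, 235 - 6p = 8p - 255, gives p* = 35 and q* = 25.
The floor of 37 is above the equilibrium price 35, so it binds.
At p = 37: qd = 235 - 6·37 = 13 and qs = 8·37 - 255 = 41.
Surplus = qs - qd = 28.
Government expenditure = surplus × support price = 28 × 37 = 1036.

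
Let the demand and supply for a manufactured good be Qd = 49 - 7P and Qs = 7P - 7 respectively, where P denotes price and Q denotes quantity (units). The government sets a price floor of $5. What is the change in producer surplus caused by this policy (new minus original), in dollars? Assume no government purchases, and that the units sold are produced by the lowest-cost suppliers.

10.5

In a free market, 49 - 7P = 7P - 7 gives the equilibrium P* = 4, Q* = 21.
The floor of 5 is above the equilibrium price 4, so it binds.
At P = 5: Qd = 49 - 7·5 = 14 and Qs = 7·5 - 7 = 28.
Producer surplus without the control is ½ · (4 - 1) · 21 = 31.5.
With the floor, 14 units are sold at 5. The supply price at Q = 14 is 3, so PS = ½ · [(5 - 1) + (5 - 3)] · 14 = 42.
Change in producer surplus = 42 - 31.5 = 10.5.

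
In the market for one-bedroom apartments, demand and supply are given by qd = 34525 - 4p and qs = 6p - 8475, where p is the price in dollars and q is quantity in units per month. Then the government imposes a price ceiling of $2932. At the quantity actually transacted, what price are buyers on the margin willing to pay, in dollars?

6352

Equilibrium: 34525 - 4p = 6p - 8475, so 43000 = 10p and p* = 4300, q* = 17325.
Because the ceiling (2932) lies below the market-clearing price, it is binding.
At p = 2932: qd = 34525 - 4·2932 = 22797 and qs = 6·2932 - 8475 = 9117.
Only 9117 units reach the market. On the demand curve, the marginal buyer's willingness to pay at q = 9117 is (34525 - 9117)/4 = 6352.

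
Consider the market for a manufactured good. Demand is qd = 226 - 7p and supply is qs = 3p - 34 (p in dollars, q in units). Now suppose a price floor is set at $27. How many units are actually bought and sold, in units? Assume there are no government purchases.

In a free market, 226 - 7p = 3p - 34 gives the equilibrium p* = 26, q* = 44.
Since 27 > 26, the floor is binding.
At p = 27: qd = 226 - 7·27 = 37 and qs = 3·27 - 34 = 47.
The quantity actually transacted is the short side, demand: 37.

37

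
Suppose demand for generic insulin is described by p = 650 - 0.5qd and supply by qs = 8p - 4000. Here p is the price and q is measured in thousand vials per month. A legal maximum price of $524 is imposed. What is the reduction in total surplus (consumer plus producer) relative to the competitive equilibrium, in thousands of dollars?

720

Rearranging demand gives qd = 1300 - 2p. Equilibrium: 1300 - 2p = 8p - 4000, so 5300 = 10p and p* = 530, q* = 240.
The ceiling of 524 is below the equilibrium price 530, so it binds.
At p = 524: qd = 1300 - 2·524 = 252 and qs = 8·524 - 4000 = 192.
Quantity traded falls to 192. At q = 192 the demand price is (1300 - 192)/2 = 554 and the supply price is (4000 + 192)/8 = 524.
Deadweight loss = ½ · (554 - 524) · (240 - 192) = ½ · 30 · 48 = 720.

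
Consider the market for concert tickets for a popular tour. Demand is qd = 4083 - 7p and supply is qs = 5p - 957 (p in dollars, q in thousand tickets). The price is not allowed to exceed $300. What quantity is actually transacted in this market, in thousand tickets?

Without the control the market clears where 4083 - 7p = 5p - 957, i.e. p* = 420 and q* = 1143.
Since 300 < 420, the ceiling is binding.
At p = 300: qd = 4083 - 7·300 = 1983 and qs = 5·300 - 957 = 543.
The quantity actually transacted is the short side, supply: 543.

543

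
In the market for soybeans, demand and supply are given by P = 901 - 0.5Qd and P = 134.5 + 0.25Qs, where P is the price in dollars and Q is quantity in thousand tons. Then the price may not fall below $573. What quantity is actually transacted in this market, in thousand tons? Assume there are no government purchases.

656

Rearranging demand gives Qd = 1802 - 2P; rearranging supply gives Qs = 4P - 538. Without the control the market clears where 1802 - 2P = 4P - 538, i.e. P* = 390 and Q* = 1022.
Because the floor (573) lies above the market-clearing price, it is binding.
At P = 573: Qd = 1802 - 2·573 = 656 and Qs = 4·573 - 538 = 1754.
The quantity actually transacted is the short side, demand: 656.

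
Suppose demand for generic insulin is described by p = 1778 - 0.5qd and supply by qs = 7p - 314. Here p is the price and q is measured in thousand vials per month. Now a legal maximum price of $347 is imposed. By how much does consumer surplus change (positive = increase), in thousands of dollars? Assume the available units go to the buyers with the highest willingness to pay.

91154.75

Rearranging demand gives qd = 3556 - 2p. In a free market, 3556 - 2p = 7p - 314 gives the equilibrium p* = 430, q* = 2696.
The ceiling of 347 is below the equilibrium price 430, so it binds.
At p = 347: qd = 3556 - 2·347 = 2862 and qs = 7·347 - 314 = 2115.
Consumer surplus without the control is ½ · (1778 - 430) · 2696 = 1817104.
With the ceiling, 2115 units are sold at 347 (assume they go to the highest-value buyers). The demand price at q = 2115 is 720.5, so CS = ½ · [(1778 - 347) + (720.5 - 347)] · 2115 = 1908258.75.
Change in consumer surplus = 1908258.75 - 1817104 = 91154.75.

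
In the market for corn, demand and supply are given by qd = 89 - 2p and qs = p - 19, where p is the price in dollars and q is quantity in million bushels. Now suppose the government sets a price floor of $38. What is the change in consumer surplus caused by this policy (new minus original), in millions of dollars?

-30

Without the control the market clears where 89 - 2p = p - 19, i.e. p* = 36 and q* = 17.
The floor of 38 is above the equilibrium price 36, so it binds.
At p = 38: qd = 89 - 2·38 = 13 and qs = 38 - 19 = 19.
Consumer surplus without the control is ½ · (44.5 - 36) · 17 = 72.25.
With the floor, consumers buy 13 units at 38, so CS = ½ · (44.5 - 38) · 13 = 42.25.
Change in consumer surplus = 42.25 - 72.25 = -30.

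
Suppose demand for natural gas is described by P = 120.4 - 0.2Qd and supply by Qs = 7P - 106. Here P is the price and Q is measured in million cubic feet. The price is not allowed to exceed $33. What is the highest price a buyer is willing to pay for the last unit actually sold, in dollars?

Rearranging demand gives Qd = 602 - 5P. In a free market, 602 - 5P = 7P - 106 gives the equilibrium P* = 59, Q* = 307.
The ceiling of 33 is below the equilibrium price 59, so it binds.
At P = 33: Qd = 602 - 5·33 = 437 and Qs = 7·33 - 106 = 125.
Only 125 units reach the market. On the demand curve, the marginal buyer's willingness to pay at Q = 125 is (602 - 125)/5 = 95.4.

95.4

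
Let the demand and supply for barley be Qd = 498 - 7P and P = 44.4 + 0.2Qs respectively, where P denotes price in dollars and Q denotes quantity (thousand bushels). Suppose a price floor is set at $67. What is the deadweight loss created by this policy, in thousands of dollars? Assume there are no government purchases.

411.6

Rearranging supply gives Qs = 5P - 222. Setting quantity demanded equal to quantity supplied, 498 - 7P = 5P - 222, gives P* = 60 and Q* = 78.
The floor of 67 is above the equilibrium price 60, so it binds.
At P = 67: Qd = 498 - 7·67 = 29 and Qs = 5·67 - 222 = 113.
Quantity traded falls to 29. At Q = 29 the demand price is (498 - 29)/7 = 67 and the supply price is (222 + 29)/5 = 50.2.
Deadweight loss = ½ · (67 - 50.2) · (78 - 29) = ½ · 16.8 · 49 = 411.6.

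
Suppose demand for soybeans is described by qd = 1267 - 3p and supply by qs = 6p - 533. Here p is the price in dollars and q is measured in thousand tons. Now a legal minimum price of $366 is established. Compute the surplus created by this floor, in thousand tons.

Setting quantity demanded equal to quantity supplied, 1267 - 3p = 6p - 533, gives p* = 200 and q* = 667.
Because the floor (366) lies above the market-clearing price, it is binding.
At p = 366: qd = 1267 - 3·366 = 169 and qs = 6·366 - 533 = 1663.
Surplus = qs - qd = 1663 - 169 = 1494.

1494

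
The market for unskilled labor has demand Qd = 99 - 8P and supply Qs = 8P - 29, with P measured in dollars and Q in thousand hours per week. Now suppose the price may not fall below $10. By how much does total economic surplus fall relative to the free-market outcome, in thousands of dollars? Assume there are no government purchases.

32

Setting quantity demanded equal to quantity supplied, 99 - 8P = 8P - 29, gives P* = 8 and Q* = 35.
The floor of 10 is above the equilibrium price 8, so it binds.
At P = 10: Qd = 99 - 8·10 = 19 and Qs = 8·10 - 29 = 51.
Quantity traded falls to 19. At Q = 19 the demand price is (99 - 19)/8 = 10 and the supply price is (29 + 19)/8 = 6.
Deadweight loss = ½ · (10 - 6) · (35 - 19) = ½ · 4 · 16 = 32.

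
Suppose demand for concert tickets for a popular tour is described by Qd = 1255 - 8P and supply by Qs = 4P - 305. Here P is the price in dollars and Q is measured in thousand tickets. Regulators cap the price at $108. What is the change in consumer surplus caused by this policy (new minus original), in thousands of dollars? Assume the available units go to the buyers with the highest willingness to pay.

Without the control the market clears where 1255 - 8P = 4P - 305, i.e. P* = 130 and Q* = 215.
The ceiling of 108 is below the equilibrium price 130, so it binds.
At P = 108: Qd = 1255 - 8·108 = 391 and Qs = 4·108 - 305 = 127.
Consumer surplus without the control is ½ · (156.875 - 130) · 215 = 2889.0625.
With the ceiling, 127 units are sold at 108 (assume they go to the highest-value buyers). The demand price at Q = 127 is 141, so CS = ½ · [(156.875 - 108) + (141 - 108)] · 127 = 5199.0625.
Change in consumer surplus = 5199.0625 - 2889.0625 = 2310.

2310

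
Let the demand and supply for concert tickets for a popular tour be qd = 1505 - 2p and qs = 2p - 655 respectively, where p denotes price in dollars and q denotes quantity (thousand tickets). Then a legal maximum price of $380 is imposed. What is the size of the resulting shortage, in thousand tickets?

640

Without the control the market clears where 1505 - 2p = 2p - 655, i.e. p* = 540 and q* = 425.
Because the ceiling (380) lies below the market-clearing price, it is binding.
At p = 380: qd = 1505 - 2·380 = 745 and qs = 2·380 - 655 = 105.
Shortage = qd - qs = 745 - 105 = 640.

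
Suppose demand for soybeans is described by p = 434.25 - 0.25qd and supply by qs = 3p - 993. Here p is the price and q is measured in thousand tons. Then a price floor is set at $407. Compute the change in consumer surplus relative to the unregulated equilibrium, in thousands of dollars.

-2431

Rearranging demand gives qd = 1737 - 4p. Equilibrium: 1737 - 4p = 3p - 993, so 2730 = 7p and p* = 390, q* = 177.
Since 407 > 390, the floor is binding.
At p = 407: qd = 1737 - 4·407 = 109 and qs = 3·407 - 993 = 228.
Consumer surplus without the control is ½ · (434.25 - 390) · 177 = 3916.125.
With the floor, consumers buy 109 units at 407, so CS = ½ · (434.25 - 407) · 109 = 1485.125.
Change in consumer surplus = 1485.125 - 3916.125 = -2431.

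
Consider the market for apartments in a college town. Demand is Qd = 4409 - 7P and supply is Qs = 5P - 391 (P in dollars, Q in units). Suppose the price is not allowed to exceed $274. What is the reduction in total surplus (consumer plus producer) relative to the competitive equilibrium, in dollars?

Without the control the market clears where 4409 - 7P = 5P - 391, i.e. P* = 400 and Q* = 1609.
Because the ceiling (274) lies below the market-clearing price, it is binding.
At P = 274: Qd = 4409 - 7·274 = 2491 and Qs = 5·274 - 391 = 979.
Quantity traded falls to 979. At Q = 979 the demand price is (4409 - 979)/7 = 490 and the supply price is (391 + 979)/5 = 274.
Deadweight loss = ½ · (490 - 274) · (1609 - 979) = ½ · 216 · 630 = 68040.

68040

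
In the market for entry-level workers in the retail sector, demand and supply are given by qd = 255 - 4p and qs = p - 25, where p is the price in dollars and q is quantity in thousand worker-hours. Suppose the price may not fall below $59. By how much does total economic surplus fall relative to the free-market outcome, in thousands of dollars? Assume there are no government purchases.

Equilibrium: 255 - 4p = p - 25, so 280 = 5p and p* = 56, q* = 31.
Since 59 > 56, the floor is binding.
At p = 59: qd = 255 - 4·59 = 19 and qs = 59 - 25 = 34.
Quantity traded falls to 19. At q = 19 the demand price is (255 - 19)/4 = 59 and the supply price is 25 + 19 = 44.
Deadweight loss = ½ · (59 - 44) · (31 - 19) = ½ · 15 · 12 = 90.

90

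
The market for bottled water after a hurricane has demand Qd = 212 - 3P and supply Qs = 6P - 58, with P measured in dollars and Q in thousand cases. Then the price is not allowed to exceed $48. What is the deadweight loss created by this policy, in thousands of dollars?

0

In a free market, 212 - 3P = 6P - 58 gives the equilibrium P* = 30, Q* = 122.
Since 48 is above P* = 30, the ceiling does not bind and the free-market outcome prevails.
Since the control does not bind, no trades are prevented and deadweight loss is zero.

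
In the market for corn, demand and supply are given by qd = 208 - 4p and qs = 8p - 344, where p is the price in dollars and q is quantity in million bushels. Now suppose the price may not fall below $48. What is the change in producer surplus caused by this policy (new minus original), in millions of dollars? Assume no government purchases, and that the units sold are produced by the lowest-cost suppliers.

28

Equilibrium: 208 - 4p = 8p - 344, so 552 = 12p and p* = 46, q* = 24.
The floor of 48 is above the equilibrium price 46, so it binds.
At p = 48: qd = 208 - 4·48 = 16 and qs = 8·48 - 344 = 40.
Producer surplus without the control is ½ · (46 - 43) · 24 = 36.
With the floor, 16 units are sold at 48. The supply price at q = 16 is 45, so PS = ½ · [(48 - 43) + (48 - 45)] · 16 = 64.
Change in producer surplus = 64 - 36 = 28.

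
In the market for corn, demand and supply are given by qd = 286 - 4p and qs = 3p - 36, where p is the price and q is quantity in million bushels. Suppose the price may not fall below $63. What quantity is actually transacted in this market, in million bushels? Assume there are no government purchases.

In a free market, 286 - 4p = 3p - 36 gives the equilibrium p* = 46, q* = 102.
Since 63 > 46, the floor is binding.
At p = 63: qd = 286 - 4·63 = 34 and qs = 3·63 - 36 = 153.
The quantity actually transacted is the short side, demand: 34.

34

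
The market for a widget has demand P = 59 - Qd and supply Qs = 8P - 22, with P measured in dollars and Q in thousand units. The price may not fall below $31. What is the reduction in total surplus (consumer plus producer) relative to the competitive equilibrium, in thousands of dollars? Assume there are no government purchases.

272.25

Rearranging demand gives Qd = 59 - P. Without the control the market clears where 59 - P = 8P - 22, i.e. P* = 9 and Q* = 50.
Because the floor (31) lies above the market-clearing price, it is binding.
At P = 31: Qd = 59 - 31 = 28 and Qs = 8·31 - 22 = 226.
Quantity traded falls to 28. At Q = 28 the demand price is 59 - 28 = 31 and the supply price is (22 + 28)/8 = 6.25.
Deadweight loss = ½ · (31 - 6.25) · (50 - 28) = ½ · 24.75 · 22 = 272.25.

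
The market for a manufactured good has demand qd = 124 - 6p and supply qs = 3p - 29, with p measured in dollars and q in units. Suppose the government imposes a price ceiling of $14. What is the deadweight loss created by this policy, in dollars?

20.25

Setting quantity demanded equal to quantity supplied, 124 - 6p = 3p - 29, gives p* = 17 and q* = 22.
Since 14 < 17, the ceiling is binding.
At p = 14: qd = 124 - 6·14 = 40 and qs = 3·14 - 29 = 13.
Quantity traded falls to 13. At q = 13 the demand price is (124 - 13)/6 = 18.5 and the supply price is (29 + 13)/3 = 14.
Deadweight loss = ½ · (18.5 - 14) · (22 - 13) = ½ · 4.5 · 9 = 20.25.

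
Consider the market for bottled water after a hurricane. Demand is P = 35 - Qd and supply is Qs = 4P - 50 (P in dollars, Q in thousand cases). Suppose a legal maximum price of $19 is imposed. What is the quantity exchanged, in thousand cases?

Rearranging demand gives Qd = 35 - P. Equilibrium: 35 - P = 4P - 50, so 85 = 5P and P* = 17, Q* = 18.
The ceiling of 19 is above the equilibrium price 17, so it is not binding; the market clears at P* = 17, Q* = 18.

18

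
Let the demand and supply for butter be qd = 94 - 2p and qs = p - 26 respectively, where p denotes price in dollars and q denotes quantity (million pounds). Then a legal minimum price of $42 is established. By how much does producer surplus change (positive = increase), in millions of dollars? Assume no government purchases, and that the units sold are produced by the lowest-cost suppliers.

Equilibrium: 94 - 2p = p - 26, so 120 = 3p and p* = 40, q* = 14.
The floor of 42 is above the equilibrium price 40, so it binds.
At p = 42: qd = 94 - 2·42 = 10 and qs = 42 - 26 = 16.
Producer surplus without the control is ½ · (40 - 26) · 14 = 98.
With the floor, 10 units are sold at 42. The supply price at q = 10 is 36, so PS = ½ · [(42 - 26) + (42 - 36)] · 10 = 110.
Change in producer surplus = 110 - 98 = 12.

12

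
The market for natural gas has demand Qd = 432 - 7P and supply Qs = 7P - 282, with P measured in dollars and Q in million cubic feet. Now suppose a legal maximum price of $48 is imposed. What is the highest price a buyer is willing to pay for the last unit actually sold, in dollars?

54

Setting quantity demanded equal to quantity supplied, 432 - 7P = 7P - 282, gives P* = 51 and Q* = 75.
Because the ceiling (48) lies below the market-clearing price, it is binding.
At P = 48: Qd = 432 - 7·48 = 96 and Qs = 7·48 - 282 = 54.
Only 54 units reach the market. On the demand curve, the marginal buyer's willingness to pay at Q = 54 is (432 - 54)/7 = 54.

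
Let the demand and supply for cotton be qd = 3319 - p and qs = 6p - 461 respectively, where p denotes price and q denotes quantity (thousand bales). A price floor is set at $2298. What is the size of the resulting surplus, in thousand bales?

12306

In a free market, 3319 - p = 6p - 461 gives the equilibrium p* = 540, q* = 2779.
The floor of 2298 is above the equilibrium price 540, so it binds.
At p = 2298: qd = 3319 - 2298 = 1021 and qs = 6·2298 - 461 = 13327.
Surplus = qs - qd = 13327 - 1021 = 12306.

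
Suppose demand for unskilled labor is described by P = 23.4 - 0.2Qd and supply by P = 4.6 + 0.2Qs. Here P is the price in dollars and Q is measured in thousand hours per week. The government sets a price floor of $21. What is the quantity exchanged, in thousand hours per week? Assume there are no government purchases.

Rearranging demand gives Qd = 117 - 5P; rearranging supply gives Qs = 5P - 23. In a free market, 117 - 5P = 5P - 23 gives the equilibrium P* = 14, Q* = 47.
Since 21 > 14, the floor is binding.
At P = 21: Qd = 117 - 5·21 = 12 and Qs = 5·21 - 23 = 82.
The quantity actually transacted is the short side, demand: 12.

12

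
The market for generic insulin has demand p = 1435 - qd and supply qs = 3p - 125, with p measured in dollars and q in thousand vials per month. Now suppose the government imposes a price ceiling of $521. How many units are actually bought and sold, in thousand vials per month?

1045

Rearranging demand gives qd = 1435 - p. Equilibrium: 1435 - p = 3p - 125, so 1560 = 4p and p* = 390, q* = 1045.
The ceiling of 521 is above the equilibrium price 390, so it is not binding; the market clears at p* = 390, q* = 1045.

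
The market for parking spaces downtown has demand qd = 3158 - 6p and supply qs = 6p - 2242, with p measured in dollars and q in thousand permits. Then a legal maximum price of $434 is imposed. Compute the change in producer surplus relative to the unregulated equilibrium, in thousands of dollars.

-6560

Without the control the market clears where 3158 - 6p = 6p - 2242, i.e. p* = 450 and q* = 458.
The ceiling of 434 is below the equilibrium price 450, so it binds.
At p = 434: qd = 3158 - 6·434 = 554 and qs = 6·434 - 2242 = 362.
Producer surplus without the control is ½ · (450 - 1121/3) · 458 = 52441/3.
With the ceiling, producers sell 362 units at 434, so PS = ½ · (434 - 1121/3) · 362 = 32761/3.
Change in producer surplus = 32761/3 - 52441/3 = -6560.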